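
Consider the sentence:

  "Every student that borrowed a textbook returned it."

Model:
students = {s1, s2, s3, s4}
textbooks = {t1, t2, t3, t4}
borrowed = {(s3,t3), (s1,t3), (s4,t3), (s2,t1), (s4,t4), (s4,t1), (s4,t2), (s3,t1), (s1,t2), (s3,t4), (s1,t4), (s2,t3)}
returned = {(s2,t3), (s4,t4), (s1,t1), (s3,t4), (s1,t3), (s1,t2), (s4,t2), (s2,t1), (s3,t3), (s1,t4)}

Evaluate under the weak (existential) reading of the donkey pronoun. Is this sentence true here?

True

"it" takes "a textbook" as antecedent — a donkey pronoun bound across the clause boundary.
Weak reading: every student s with some borrowed-textbook has at least one borrowed-textbook t such that returned(s,t).
Per student: s1:✓  s2:✓  s3:✓  s4:✓
Every student in the restrictor has a witness.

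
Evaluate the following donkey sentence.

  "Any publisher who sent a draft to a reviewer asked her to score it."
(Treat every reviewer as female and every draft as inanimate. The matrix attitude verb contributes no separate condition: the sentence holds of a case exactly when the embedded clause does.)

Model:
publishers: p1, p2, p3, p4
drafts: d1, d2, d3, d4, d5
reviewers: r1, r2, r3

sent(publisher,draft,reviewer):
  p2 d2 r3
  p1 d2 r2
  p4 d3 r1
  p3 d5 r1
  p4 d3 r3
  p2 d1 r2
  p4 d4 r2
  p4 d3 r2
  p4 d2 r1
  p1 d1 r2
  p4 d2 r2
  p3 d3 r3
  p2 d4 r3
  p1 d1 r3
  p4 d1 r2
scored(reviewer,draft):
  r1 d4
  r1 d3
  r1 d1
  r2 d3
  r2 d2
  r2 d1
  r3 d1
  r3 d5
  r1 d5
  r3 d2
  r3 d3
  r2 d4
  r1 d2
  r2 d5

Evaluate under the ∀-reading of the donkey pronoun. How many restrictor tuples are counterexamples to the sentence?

"her" takes "a reviewer" as antecedent and "it" takes "a draft"; both are donkey pronouns co-varying with the restrictor.
Strong reading: for every (p,d,r) with sent(p,d,r), scored(r,d).
Restrictor triples: (p1,d1,r2)→scored(r2,d1) ✓  (p1,d1,r3)→scored(r3,d1) ✓  (p1,d2,r2)→scored(r2,d2) ✓  (p2,d1,r2)→scored(r2,d1) ✓  (p2,d2,r3)→scored(r3,d2) ✓  (p2,d4,r3)→scored(r3,d4) ✗  (p3,d3,r3)→scored(r3,d3) ✓  (p3,d5,r1)→scored(r1,d5) ✓  (p4,d1,r2)→scored(r2,d1) ✓  (p4,d2,r1)→scored(r1,d2) ✓  (p4,d2,r2)→scored(r2,d2) ✓  (p4,d3,r1)→scored(r1,d3) ✓  (p4,d3,r2)→scored(r2,d3) ✓  (p4,d3,r3)→scored(r3,d3) ✓  (p4,d4,r2)→scored(r2,d4) ✓
Counterexamples (restrictor triples failing the scope): 1.

1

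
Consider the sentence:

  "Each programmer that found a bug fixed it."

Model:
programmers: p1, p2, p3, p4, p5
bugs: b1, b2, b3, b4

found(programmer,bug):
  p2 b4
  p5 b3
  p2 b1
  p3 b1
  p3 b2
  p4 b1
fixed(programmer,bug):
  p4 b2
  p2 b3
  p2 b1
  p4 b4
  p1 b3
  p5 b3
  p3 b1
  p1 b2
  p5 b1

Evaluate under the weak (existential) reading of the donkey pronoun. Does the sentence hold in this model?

False

"it" takes "a bug" as antecedent — a donkey pronoun bound across the clause boundary.
Weak reading: every programmer p with some found-bug has at least one found-bug b such that fixed(p,b).
Per programmer: p2:✓  p3:✓  p4:✗  p5:✓
p4 has no witness among its found-bugs.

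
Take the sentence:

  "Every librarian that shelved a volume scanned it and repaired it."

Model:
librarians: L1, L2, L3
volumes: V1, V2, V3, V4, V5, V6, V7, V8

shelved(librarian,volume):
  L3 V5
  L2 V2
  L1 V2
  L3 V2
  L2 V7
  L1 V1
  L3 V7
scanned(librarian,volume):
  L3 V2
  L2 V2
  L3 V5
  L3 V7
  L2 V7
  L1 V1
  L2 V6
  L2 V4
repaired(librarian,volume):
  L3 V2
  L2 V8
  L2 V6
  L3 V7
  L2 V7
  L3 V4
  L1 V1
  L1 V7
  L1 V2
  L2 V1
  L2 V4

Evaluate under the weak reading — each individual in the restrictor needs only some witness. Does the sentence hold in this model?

True

"it" takes "a volume" as antecedent — a donkey pronoun bound across the clause boundary.
Weak reading: every librarian l with some shelved-volume has at least one shelved-volume v such that scanned(l,v) ∧ repaired(l,v).
Per librarian: L1:✓  L2:✓  L3:✓
Every librarian in the restrictor has a witness.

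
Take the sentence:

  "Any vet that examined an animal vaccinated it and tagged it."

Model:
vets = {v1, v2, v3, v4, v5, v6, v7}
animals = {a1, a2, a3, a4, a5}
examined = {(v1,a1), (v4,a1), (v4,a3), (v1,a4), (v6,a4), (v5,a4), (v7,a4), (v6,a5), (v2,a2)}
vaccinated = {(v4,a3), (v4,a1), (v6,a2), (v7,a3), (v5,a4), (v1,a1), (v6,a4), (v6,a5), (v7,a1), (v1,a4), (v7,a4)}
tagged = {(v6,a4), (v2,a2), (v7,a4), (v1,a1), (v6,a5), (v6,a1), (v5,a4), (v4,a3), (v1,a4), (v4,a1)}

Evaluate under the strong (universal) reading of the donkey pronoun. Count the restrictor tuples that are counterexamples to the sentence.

"it" takes "an animal" as antecedent — a donkey pronoun bound across the clause boundary.
Strong reading: for every (v,a) with examined(v,a), vaccinated(v,a) ∧ tagged(v,a).
Restrictor pairs: (v1,a1) ✓  (v1,a4) ✓  (v2,a2) ✗  (v4,a1) ✓  (v4,a3) ✓  (v5,a4) ✓  (v6,a4) ✓  (v6,a5) ✓  (v7,a4) ✓
Counterexamples (restrictor pairs failing the scope): 1.

1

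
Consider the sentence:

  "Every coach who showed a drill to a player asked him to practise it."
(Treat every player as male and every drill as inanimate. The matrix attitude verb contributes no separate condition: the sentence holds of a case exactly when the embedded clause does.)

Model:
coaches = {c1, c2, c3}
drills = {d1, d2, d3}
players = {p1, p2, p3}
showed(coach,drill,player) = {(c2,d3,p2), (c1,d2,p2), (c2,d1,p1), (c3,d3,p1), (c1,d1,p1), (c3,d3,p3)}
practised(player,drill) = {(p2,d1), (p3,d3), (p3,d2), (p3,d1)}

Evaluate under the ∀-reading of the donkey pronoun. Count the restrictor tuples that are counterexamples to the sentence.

"him" takes "a player" as antecedent and "it" takes "a drill"; both are donkey pronouns co-varying with the restrictor.
Strong reading: for every (c,d,p) with showed(c,d,p), practised(p,d).
Restrictor triples: (c1,d1,p1)→practised(p1,d1) ✗  (c1,d2,p2)→practised(p2,d2) ✗  (c2,d1,p1)→practised(p1,d1) ✗  (c2,d3,p2)→practised(p2,d3) ✗  (c3,d3,p1)→practised(p1,d3) ✗  (c3,d3,p3)→practised(p3,d3) ✓
Counterexamples (restrictor triples failing the scope): 5.

5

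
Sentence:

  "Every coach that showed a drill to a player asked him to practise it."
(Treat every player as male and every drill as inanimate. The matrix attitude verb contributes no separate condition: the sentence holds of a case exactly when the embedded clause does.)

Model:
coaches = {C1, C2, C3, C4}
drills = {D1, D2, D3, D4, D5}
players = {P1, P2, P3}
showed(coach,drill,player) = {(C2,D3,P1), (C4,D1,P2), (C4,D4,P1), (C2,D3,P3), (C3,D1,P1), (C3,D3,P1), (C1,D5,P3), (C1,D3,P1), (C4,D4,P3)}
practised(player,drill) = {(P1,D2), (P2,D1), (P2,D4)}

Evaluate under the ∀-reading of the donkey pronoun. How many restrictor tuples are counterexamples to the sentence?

8

"him" takes "a player" as antecedent and "it" takes "a drill"; both are donkey pronouns co-varying with the restrictor.
Strong reading: for every (c,d,p) with showed(c,d,p), practised(p,d).
Restrictor triples: (C1,D3,P1)→practised(P1,D3) ✗  (C1,D5,P3)→practised(P3,D5) ✗  (C2,D3,P1)→practised(P1,D3) ✗  (C2,D3,P3)→practised(P3,D3) ✗  (C3,D1,P1)→practised(P1,D1) ✗  (C3,D3,P1)→practised(P1,D3) ✗  (C4,D1,P2)→practised(P2,D1) ✓  (C4,D4,P1)→practised(P1,D4) ✗  (C4,D4,P3)→practised(P3,D4) ✗
Counterexamples (restrictor triples failing the scope): 8.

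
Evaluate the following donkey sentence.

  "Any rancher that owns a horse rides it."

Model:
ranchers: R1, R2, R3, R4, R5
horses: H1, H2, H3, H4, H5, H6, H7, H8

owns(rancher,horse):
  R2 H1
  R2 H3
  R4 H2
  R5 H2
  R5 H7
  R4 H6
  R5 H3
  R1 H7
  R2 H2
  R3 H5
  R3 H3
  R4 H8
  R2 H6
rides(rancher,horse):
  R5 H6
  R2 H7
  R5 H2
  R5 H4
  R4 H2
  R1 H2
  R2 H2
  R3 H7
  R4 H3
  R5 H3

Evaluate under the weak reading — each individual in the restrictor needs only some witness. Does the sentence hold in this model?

False

"it" takes "a horse" as antecedent — a donkey pronoun bound across the clause boundary.
Weak reading: every rancher r with some owns-horse has at least one owns-horse h such that rides(r,h).
Per rancher: R1:✗  R2:✓  R3:✗  R4:✓  R5:✓
R1 has no witness among its owns-horses.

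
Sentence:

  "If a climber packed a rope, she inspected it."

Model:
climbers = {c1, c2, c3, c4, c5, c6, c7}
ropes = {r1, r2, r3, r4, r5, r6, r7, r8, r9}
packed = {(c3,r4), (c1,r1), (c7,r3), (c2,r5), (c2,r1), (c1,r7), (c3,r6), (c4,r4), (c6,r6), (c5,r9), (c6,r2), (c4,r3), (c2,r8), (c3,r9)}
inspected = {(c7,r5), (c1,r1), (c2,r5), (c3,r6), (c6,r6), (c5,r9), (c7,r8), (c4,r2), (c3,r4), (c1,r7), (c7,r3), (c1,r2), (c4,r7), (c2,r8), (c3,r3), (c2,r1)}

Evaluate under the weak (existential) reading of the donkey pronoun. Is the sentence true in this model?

"it" takes "a rope" as antecedent — a donkey pronoun bound across the clause boundary.
Weak reading: every climber c with some packed-rope has at least one packed-rope r such that inspected(c,r).
Per climber: c1:✓  c2:✓  c3:✓  c4:✗  c5:✓  c6:✓  c7:✓
c4 has no witness among its packed-ropes.

False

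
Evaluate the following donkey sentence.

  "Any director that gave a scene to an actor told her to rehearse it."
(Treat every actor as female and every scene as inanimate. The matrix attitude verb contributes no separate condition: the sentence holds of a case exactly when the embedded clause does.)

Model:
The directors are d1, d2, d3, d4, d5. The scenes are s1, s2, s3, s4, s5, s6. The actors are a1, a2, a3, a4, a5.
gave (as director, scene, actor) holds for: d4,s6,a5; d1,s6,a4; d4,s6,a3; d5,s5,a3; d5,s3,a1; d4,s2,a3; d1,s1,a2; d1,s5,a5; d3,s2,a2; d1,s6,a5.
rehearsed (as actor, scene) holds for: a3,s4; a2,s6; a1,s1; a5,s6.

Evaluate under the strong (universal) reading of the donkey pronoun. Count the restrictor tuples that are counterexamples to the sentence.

8

"her" takes "an actor" as antecedent and "it" takes "a scene"; both are donkey pronouns co-varying with the restrictor.
Strong reading: for every (d,s,a) with gave(d,s,a), rehearsed(a,s).
Restrictor triples: (d1,s1,a2)→rehearsed(a2,s1) ✗  (d1,s5,a5)→rehearsed(a5,s5) ✗  (d1,s6,a4)→rehearsed(a4,s6) ✗  (d1,s6,a5)→rehearsed(a5,s6) ✓  (d3,s2,a2)→rehearsed(a2,s2) ✗  (d4,s2,a3)→rehearsed(a3,s2) ✗  (d4,s6,a3)→rehearsed(a3,s6) ✗  (d4,s6,a5)→rehearsed(a5,s6) ✓  (d5,s3,a1)→rehearsed(a1,s3) ✗  (d5,s5,a3)→rehearsed(a3,s5) ✗
Counterexamples (restrictor triples failing the scope): 8.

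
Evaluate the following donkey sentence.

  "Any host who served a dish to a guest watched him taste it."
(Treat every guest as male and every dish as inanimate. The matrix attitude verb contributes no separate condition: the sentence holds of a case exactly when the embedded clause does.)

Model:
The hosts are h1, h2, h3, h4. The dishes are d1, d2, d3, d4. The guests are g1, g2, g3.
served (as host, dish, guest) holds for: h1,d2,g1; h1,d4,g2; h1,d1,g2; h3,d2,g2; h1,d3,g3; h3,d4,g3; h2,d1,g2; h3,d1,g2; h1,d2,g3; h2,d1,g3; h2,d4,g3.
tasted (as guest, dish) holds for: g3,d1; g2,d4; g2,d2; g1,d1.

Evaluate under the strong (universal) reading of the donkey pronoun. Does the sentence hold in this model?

False

"him" takes "a guest" as antecedent and "it" takes "a dish"; both are donkey pronouns co-varying with the restrictor.
Strong reading: for every (h,d,g) with served(h,d,g), tasted(g,d).
Restrictor triples: (h1,d1,g2)→tasted(g2,d1) ✗  (h1,d2,g1)→tasted(g1,d2) ✗  (h1,d2,g3)→tasted(g3,d2) ✗  (h1,d3,g3)→tasted(g3,d3) ✗  (h1,d4,g2)→tasted(g2,d4) ✓  (h2,d1,g2)→tasted(g2,d1) ✗  (h2,d1,g3)→tasted(g3,d1) ✓  (h2,d4,g3)→tasted(g3,d4) ✗  (h3,d1,g2)→tasted(g2,d1) ✗  (h3,d2,g2)→tasted(g2,d2) ✓  (h3,d4,g3)→tasted(g3,d4) ✗
Counterexample: (h1,d1,g2) — tasted(g2,d1) does not hold.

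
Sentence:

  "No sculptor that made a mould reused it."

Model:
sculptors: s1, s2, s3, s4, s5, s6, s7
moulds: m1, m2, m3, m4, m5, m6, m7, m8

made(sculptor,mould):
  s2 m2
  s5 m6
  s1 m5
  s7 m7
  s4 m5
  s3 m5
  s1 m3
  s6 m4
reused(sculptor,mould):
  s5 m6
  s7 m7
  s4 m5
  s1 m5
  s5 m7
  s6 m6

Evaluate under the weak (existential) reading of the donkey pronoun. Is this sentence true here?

False

"it" takes "a mould" as antecedent — a donkey pronoun bound across the clause boundary.
Truth condition: for no (s,m) with made(s,m) does reused(s,m) hold.
Restrictor pairs — does the scope hold? (s1,m3):fails  (s1,m5):holds  (s2,m2):fails  (s3,m5):fails  (s4,m5):holds  (s5,m6):holds  (s6,m4):fails  (s7,m7):holds
Scope holds for 4 pair(s), so the sentence is false.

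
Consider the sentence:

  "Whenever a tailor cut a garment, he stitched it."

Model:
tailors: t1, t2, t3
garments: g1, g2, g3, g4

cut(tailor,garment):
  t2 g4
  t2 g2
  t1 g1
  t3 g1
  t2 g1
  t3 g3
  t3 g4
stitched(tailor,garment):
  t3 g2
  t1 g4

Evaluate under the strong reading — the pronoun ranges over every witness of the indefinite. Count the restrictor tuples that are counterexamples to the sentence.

7

"it" takes "a garment" as antecedent — a donkey pronoun bound across the clause boundary.
Strong reading: for every (t,g) with cut(t,g), stitched(t,g).
Restrictor pairs: (t1,g1) ✗  (t2,g1) ✗  (t2,g2) ✗  (t2,g4) ✗  (t3,g1) ✗  (t3,g3) ✗  (t3,g4) ✗
Counterexamples (restrictor pairs failing the scope): 7.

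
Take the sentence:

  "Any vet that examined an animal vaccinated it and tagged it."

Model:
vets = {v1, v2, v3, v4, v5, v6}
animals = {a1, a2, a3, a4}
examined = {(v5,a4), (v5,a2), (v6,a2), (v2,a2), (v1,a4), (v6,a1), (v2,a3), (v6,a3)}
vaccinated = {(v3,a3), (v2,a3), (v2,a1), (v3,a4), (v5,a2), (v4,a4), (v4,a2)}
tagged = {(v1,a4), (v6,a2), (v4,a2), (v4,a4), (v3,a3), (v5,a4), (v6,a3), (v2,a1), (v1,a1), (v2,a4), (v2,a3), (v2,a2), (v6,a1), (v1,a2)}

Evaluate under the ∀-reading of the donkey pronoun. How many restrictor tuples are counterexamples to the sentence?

7

"it" takes "an animal" as antecedent — a donkey pronoun bound across the clause boundary.
Strong reading: for every (v,a) with examined(v,a), vaccinated(v,a) ∧ tagged(v,a).
Restrictor pairs: (v1,a4) ✗  (v2,a2) ✗  (v2,a3) ✓  (v5,a2) ✗  (v5,a4) ✗  (v6,a1) ✗  (v6,a2) ✗  (v6,a3) ✗
Counterexamples (restrictor pairs failing the scope): 7.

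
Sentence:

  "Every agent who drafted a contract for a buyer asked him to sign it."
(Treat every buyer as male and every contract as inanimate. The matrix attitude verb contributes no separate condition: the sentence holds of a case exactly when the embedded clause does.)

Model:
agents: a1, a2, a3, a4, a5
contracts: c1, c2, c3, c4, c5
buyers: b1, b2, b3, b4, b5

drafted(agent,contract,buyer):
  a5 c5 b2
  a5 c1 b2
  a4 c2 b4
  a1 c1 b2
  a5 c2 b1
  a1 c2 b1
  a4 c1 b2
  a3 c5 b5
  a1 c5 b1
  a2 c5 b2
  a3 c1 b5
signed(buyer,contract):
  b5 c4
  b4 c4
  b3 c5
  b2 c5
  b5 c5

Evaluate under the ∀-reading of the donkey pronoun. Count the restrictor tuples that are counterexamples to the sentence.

"him" takes "a buyer" as antecedent and "it" takes "a contract"; both are donkey pronouns co-varying with the restrictor.
Strong reading: for every (a,c,b) with drafted(a,c,b), signed(b,c).
Restrictor triples: (a1,c1,b2)→signed(b2,c1) ✗  (a1,c2,b1)→signed(b1,c2) ✗  (a1,c5,b1)→signed(b1,c5) ✗  (a2,c5,b2)→signed(b2,c5) ✓  (a3,c1,b5)→signed(b5,c1) ✗  (a3,c5,b5)→signed(b5,c5) ✓  (a4,c1,b2)→signed(b2,c1) ✗  (a4,c2,b4)→signed(b4,c2) ✗  (a5,c1,b2)→signed(b2,c1) ✗  (a5,c2,b1)→signed(b1,c2) ✗  (a5,c5,b2)→signed(b2,c5) ✓
Counterexamples (restrictor triples failing the scope): 8.

8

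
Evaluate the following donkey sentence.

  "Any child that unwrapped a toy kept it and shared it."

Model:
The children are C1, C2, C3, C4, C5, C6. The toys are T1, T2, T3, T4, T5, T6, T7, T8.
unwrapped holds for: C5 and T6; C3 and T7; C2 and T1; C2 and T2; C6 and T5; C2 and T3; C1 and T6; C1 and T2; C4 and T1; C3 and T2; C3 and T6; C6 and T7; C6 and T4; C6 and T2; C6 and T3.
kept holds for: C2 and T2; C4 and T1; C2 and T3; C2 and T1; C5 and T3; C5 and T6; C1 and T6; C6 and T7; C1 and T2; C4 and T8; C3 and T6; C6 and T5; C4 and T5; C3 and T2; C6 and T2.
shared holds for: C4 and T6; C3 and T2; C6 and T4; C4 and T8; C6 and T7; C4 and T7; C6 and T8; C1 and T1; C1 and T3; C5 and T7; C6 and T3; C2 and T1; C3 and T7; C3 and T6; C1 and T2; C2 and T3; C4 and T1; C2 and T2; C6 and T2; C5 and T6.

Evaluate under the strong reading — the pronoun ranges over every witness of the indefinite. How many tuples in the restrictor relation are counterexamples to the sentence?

5

"it" takes "a toy" as antecedent — a donkey pronoun bound across the clause boundary.
Strong reading: for every (c,t) with unwrapped(c,t), kept(c,t) ∧ shared(c,t).
Restrictor pairs: (C1,T2) ✓  (C1,T6) ✗  (C2,T1) ✓  (C2,T2) ✓  (C2,T3) ✓  (C3,T2) ✓  (C3,T6) ✓  (C3,T7) ✗  (C4,T1) ✓  (C5,T6) ✓  (C6,T2) ✓  (C6,T3) ✗  (C6,T4) ✗  (C6,T5) ✗  (C6,T7) ✓
Counterexamples (restrictor pairs failing the scope): 5.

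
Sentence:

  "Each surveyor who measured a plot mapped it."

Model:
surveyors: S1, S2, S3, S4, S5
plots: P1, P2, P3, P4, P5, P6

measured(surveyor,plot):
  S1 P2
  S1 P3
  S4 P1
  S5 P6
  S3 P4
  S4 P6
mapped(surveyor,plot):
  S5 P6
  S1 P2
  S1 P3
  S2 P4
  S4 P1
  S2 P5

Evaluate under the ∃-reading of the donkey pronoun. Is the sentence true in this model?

"it" takes "a plot" as antecedent — a donkey pronoun bound across the clause boundary.
Weak reading: every surveyor s with some measured-plot has at least one measured-plot p such that mapped(s,p).
Per surveyor: S1:✓  S3:✗  S4:✓  S5:✓
S3 has no witness among its measured-plots.

False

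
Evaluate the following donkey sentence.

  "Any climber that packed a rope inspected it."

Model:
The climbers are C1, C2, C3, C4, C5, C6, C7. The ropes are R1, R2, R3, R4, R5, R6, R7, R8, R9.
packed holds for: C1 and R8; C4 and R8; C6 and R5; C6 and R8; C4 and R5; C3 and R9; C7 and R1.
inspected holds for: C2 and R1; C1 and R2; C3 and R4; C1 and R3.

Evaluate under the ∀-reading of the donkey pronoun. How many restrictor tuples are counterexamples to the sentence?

"it" takes "a rope" as antecedent — a donkey pronoun bound across the clause boundary.
Strong reading: for every (c,r) with packed(c,r), inspected(c,r).
Restrictor pairs: (C1,R8) ✗  (C3,R9) ✗  (C4,R5) ✗  (C4,R8) ✗  (C6,R5) ✗  (C6,R8) ✗  (C7,R1) ✗
Counterexamples (restrictor pairs failing the scope): 7.

7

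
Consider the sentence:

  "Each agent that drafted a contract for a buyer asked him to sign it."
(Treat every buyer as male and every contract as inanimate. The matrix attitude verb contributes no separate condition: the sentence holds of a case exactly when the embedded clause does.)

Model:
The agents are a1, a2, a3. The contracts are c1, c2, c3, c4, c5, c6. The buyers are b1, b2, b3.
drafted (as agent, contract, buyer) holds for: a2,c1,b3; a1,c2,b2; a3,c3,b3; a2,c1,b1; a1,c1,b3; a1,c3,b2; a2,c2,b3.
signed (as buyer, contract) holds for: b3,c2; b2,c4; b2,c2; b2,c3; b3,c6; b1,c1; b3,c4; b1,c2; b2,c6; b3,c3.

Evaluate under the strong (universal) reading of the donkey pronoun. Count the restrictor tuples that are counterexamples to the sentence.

"him" takes "a buyer" as antecedent and "it" takes "a contract"; both are donkey pronouns co-varying with the restrictor.
Strong reading: for every (a,c,b) with drafted(a,c,b), signed(b,c).
Restrictor triples: (a1,c1,b3)→signed(b3,c1) ✗  (a1,c2,b2)→signed(b2,c2) ✓  (a1,c3,b2)→signed(b2,c3) ✓  (a2,c1,b1)→signed(b1,c1) ✓  (a2,c1,b3)→signed(b3,c1) ✗  (a2,c2,b3)→signed(b3,c2) ✓  (a3,c3,b3)→signed(b3,c3) ✓
Counterexamples (restrictor triples failing the scope): 2.

2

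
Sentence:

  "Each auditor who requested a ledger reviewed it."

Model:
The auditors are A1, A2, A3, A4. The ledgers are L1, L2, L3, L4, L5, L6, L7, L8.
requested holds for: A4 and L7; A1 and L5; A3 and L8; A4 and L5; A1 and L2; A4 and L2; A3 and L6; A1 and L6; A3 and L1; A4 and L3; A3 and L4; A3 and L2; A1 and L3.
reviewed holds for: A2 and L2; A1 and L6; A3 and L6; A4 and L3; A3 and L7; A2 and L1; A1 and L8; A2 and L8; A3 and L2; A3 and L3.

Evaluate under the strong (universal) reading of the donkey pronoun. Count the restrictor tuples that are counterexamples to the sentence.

9

"it" takes "a ledger" as antecedent — a donkey pronoun bound across the clause boundary.
Strong reading: for every (a,l) with requested(a,l), reviewed(a,l).
Restrictor pairs: (A1,L2) ✗  (A1,L3) ✗  (A1,L5) ✗  (A1,L6) ✓  (A3,L1) ✗  (A3,L2) ✓  (A3,L4) ✗  (A3,L6) ✓  (A3,L8) ✗  (A4,L2) ✗  (A4,L3) ✓  (A4,L5) ✗  (A4,L7) ✗
Counterexamples (restrictor pairs failing the scope): 9.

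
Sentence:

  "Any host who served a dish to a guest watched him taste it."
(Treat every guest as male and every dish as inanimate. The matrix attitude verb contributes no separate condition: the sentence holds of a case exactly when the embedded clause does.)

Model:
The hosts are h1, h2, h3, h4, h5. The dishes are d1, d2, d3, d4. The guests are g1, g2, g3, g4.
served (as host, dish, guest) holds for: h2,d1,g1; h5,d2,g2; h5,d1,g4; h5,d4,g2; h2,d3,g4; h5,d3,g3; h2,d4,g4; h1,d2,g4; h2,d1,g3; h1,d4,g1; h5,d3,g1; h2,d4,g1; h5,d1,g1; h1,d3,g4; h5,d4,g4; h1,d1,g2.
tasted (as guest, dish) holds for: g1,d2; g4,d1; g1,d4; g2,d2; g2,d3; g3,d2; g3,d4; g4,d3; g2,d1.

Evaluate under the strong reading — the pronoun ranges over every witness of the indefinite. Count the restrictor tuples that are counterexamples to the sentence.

9

"him" takes "a guest" as antecedent and "it" takes "a dish"; both are donkey pronouns co-varying with the restrictor.
Strong reading: for every (h,d,g) with served(h,d,g), tasted(g,d).
Restrictor triples: (h1,d1,g2)→tasted(g2,d1) ✓  (h1,d2,g4)→tasted(g4,d2) ✗  (h1,d3,g4)→tasted(g4,d3) ✓  (h1,d4,g1)→tasted(g1,d4) ✓  (h2,d1,g1)→tasted(g1,d1) ✗  (h2,d1,g3)→tasted(g3,d1) ✗  (h2,d3,g4)→tasted(g4,d3) ✓  (h2,d4,g1)→tasted(g1,d4) ✓  (h2,d4,g4)→tasted(g4,d4) ✗  (h5,d1,g1)→tasted(g1,d1) ✗  (h5,d1,g4)→tasted(g4,d1) ✓  (h5,d2,g2)→tasted(g2,d2) ✓  (h5,d3,g1)→tasted(g1,d3) ✗  (h5,d3,g3)→tasted(g3,d3) ✗  (h5,d4,g2)→tasted(g2,d4) ✗  (h5,d4,g4)→tasted(g4,d4) ✗
Counterexamples (restrictor triples failing the scope): 9.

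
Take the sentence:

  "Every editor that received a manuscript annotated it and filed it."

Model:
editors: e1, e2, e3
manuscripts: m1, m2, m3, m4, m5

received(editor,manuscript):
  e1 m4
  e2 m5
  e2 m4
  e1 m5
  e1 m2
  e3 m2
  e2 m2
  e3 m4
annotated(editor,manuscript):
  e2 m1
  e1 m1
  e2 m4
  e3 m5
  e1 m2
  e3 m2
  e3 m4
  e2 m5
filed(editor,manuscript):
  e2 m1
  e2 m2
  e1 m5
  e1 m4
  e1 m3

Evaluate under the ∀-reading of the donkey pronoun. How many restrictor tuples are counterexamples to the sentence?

8

"it" takes "a manuscript" as antecedent — a donkey pronoun bound across the clause boundary.
Strong reading: for every (e,m) with received(e,m), annotated(e,m) ∧ filed(e,m).
Restrictor pairs: (e1,m2) ✗  (e1,m4) ✗  (e1,m5) ✗  (e2,m2) ✗  (e2,m4) ✗  (e2,m5) ✗  (e3,m2) ✗  (e3,m4) ✗
Counterexamples (restrictor pairs failing the scope): 8.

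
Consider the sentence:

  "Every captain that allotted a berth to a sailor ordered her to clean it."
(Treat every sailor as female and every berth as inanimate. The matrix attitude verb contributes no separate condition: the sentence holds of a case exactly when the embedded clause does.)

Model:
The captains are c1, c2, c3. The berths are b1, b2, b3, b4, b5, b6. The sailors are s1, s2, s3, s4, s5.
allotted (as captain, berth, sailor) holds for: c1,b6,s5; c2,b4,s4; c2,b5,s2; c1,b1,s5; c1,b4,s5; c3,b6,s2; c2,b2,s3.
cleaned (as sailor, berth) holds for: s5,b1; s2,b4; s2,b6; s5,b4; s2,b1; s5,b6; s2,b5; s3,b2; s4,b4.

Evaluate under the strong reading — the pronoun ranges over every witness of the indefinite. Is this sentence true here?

"her" takes "a sailor" as antecedent and "it" takes "a berth"; both are donkey pronouns co-varying with the restrictor.
Strong reading: for every (c,b,s) with allotted(c,b,s), cleaned(s,b).
Restrictor triples: (c1,b1,s5)→cleaned(s5,b1) ✓  (c1,b4,s5)→cleaned(s5,b4) ✓  (c1,b6,s5)→cleaned(s5,b6) ✓  (c2,b2,s3)→cleaned(s3,b2) ✓  (c2,b4,s4)→cleaned(s4,b4) ✓  (c2,b5,s2)→cleaned(s2,b5) ✓  (c3,b6,s2)→cleaned(s2,b6) ✓
Every restrictor triple satisfies the scope.

True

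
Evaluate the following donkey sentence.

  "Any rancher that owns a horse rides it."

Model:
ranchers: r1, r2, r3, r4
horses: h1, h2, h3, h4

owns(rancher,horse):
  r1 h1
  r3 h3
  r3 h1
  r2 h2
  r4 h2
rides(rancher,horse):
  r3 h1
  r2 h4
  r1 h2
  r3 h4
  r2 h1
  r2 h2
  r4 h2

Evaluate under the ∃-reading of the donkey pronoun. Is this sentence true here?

False

"it" takes "a horse" as antecedent — a donkey pronoun bound across the clause boundary.
Weak reading: every rancher r with some owns-horse has at least one owns-horse h such that rides(r,h).
Per rancher: r1:✗  r2:✓  r3:✓  r4:✓
r1 has no witness among its owns-horses.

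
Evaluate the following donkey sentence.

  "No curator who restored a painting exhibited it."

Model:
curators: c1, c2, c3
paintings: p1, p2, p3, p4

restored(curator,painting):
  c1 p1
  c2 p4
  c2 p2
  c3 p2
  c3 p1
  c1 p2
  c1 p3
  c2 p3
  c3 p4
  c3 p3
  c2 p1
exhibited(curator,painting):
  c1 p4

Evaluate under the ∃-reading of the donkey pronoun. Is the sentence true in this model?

"it" takes "a painting" as antecedent — a donkey pronoun bound across the clause boundary.
Truth condition: for no (c,p) with restored(c,p) does exhibited(c,p) hold.
Restrictor pairs — does the scope hold? (c1,p1):fails  (c1,p2):fails  (c1,p3):fails  (c2,p1):fails  (c2,p2):fails  (c2,p3):fails  (c2,p4):fails  (c3,p1):fails  (c3,p2):fails  (c3,p3):fails  (c3,p4):fails
Scope holds for no restrictor pair, so the sentence is true.

True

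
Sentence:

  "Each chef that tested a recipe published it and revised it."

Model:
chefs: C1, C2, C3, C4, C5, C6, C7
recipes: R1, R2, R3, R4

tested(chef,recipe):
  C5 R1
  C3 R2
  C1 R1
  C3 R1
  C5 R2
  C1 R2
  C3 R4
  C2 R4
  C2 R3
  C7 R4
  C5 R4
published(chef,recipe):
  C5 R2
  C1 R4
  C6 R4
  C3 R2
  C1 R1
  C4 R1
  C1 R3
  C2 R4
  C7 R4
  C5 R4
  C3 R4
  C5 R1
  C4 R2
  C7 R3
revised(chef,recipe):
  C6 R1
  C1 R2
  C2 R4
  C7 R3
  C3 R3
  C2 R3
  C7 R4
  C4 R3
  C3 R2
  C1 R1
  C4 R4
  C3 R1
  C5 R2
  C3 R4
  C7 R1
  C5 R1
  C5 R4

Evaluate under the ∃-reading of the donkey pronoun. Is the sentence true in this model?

True

"it" takes "a recipe" as antecedent — a donkey pronoun bound across the clause boundary.
Weak reading: every chef c with some tested-recipe has at least one tested-recipe r such that published(c,r) ∧ revised(c,r).
Per chef: C1:✓  C2:✓  C3:✓  C5:✓  C7:✓
Every chef in the restrictor has a witness.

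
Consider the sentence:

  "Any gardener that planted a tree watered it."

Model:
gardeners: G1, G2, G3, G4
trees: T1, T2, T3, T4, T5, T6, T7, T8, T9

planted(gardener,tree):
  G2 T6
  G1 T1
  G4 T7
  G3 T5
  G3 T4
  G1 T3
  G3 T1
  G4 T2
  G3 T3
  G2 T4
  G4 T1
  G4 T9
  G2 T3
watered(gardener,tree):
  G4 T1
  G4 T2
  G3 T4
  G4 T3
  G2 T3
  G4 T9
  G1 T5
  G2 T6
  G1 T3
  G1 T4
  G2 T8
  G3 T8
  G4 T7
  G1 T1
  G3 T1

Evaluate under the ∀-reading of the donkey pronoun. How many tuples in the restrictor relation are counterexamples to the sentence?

"it" takes "a tree" as antecedent — a donkey pronoun bound across the clause boundary.
Strong reading: for every (g,t) with planted(g,t), watered(g,t).
Restrictor pairs: (G1,T1) ✓  (G1,T3) ✓  (G2,T3) ✓  (G2,T4) ✗  (G2,T6) ✓  (G3,T1) ✓  (G3,T3) ✗  (G3,T4) ✓  (G3,T5) ✗  (G4,T1) ✓  (G4,T2) ✓  (G4,T7) ✓  (G4,T9) ✓
Counterexamples (restrictor pairs failing the scope): 3.

3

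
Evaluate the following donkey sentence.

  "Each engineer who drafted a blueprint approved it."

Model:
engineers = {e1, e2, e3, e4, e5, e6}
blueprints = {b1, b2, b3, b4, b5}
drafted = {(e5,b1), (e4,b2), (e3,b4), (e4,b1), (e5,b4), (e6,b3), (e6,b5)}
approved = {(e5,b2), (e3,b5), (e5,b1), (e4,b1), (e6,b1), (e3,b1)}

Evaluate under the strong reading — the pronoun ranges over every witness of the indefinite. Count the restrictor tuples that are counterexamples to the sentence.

"it" takes "a blueprint" as antecedent — a donkey pronoun bound across the clause boundary.
Strong reading: for every (e,b) with drafted(e,b), approved(e,b).
Restrictor pairs: (e3,b4) ✗  (e4,b1) ✓  (e4,b2) ✗  (e5,b1) ✓  (e5,b4) ✗  (e6,b3) ✗  (e6,b5) ✗
Counterexamples (restrictor pairs failing the scope): 5.

5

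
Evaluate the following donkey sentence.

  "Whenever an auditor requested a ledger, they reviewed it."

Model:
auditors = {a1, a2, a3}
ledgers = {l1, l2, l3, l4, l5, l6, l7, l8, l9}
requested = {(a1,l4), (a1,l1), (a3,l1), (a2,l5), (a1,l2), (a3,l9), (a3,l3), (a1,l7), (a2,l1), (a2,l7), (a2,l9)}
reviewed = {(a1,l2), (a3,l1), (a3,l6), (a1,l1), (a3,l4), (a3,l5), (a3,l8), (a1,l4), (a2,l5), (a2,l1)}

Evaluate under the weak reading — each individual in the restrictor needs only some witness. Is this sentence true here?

"it" takes "a ledger" as antecedent — a donkey pronoun bound across the clause boundary.
Weak reading: every auditor a with some requested-ledger has at least one requested-ledger l such that reviewed(a,l).
Per auditor: a1:✓  a2:✓  a3:✓
Every auditor in the restrictor has a witness.

True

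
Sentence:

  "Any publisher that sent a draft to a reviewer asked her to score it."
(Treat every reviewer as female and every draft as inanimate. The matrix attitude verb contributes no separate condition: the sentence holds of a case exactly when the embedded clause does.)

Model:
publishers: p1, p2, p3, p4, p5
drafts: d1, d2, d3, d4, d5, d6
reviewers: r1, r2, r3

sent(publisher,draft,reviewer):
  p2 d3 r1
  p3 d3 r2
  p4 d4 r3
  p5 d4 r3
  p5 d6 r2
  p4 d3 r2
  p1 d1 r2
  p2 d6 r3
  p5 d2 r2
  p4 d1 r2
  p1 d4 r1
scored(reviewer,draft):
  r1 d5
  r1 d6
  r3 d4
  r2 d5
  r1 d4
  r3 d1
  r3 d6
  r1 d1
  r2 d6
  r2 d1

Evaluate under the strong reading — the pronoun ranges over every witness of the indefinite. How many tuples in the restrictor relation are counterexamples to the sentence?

"her" takes "a reviewer" as antecedent and "it" takes "a draft"; both are donkey pronouns co-varying with the restrictor.
Strong reading: for every (p,d,r) with sent(p,d,r), scored(r,d).
Restrictor triples: (p1,d1,r2)→scored(r2,d1) ✓  (p1,d4,r1)→scored(r1,d4) ✓  (p2,d3,r1)→scored(r1,d3) ✗  (p2,d6,r3)→scored(r3,d6) ✓  (p3,d3,r2)→scored(r2,d3) ✗  (p4,d1,r2)→scored(r2,d1) ✓  (p4,d3,r2)→scored(r2,d3) ✗  (p4,d4,r3)→scored(r3,d4) ✓  (p5,d2,r2)→scored(r2,d2) ✗  (p5,d4,r3)→scored(r3,d4) ✓  (p5,d6,r2)→scored(r2,d6) ✓
Counterexamples (restrictor triples failing the scope): 4.

4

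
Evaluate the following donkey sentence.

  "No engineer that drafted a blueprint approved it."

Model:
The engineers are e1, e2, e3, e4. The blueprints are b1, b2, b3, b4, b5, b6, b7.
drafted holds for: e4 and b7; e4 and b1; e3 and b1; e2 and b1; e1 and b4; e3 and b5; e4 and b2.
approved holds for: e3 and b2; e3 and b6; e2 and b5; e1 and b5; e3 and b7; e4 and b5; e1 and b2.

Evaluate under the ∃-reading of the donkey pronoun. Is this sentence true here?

True

"it" takes "a blueprint" as antecedent — a donkey pronoun bound across the clause boundary.
Truth condition: for no (e,b) with drafted(e,b) does approved(e,b) hold.
Restrictor pairs — does the scope hold? (e1,b4):fails  (e2,b1):fails  (e3,b1):fails  (e3,b5):fails  (e4,b1):fails  (e4,b2):fails  (e4,b7):fails
Scope holds for no restrictor pair, so the sentence is true.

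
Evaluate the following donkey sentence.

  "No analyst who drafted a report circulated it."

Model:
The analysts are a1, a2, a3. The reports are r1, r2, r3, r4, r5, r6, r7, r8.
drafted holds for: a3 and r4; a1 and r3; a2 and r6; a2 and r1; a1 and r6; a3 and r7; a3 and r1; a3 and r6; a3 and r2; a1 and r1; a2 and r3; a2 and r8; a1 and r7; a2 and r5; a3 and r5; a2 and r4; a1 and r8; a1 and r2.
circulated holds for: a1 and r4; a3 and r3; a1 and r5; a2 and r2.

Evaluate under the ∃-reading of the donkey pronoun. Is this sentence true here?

True

"it" takes "a report" as antecedent — a donkey pronoun bound across the clause boundary.
Truth condition: for no (a,r) with drafted(a,r) does circulated(a,r) hold.
Restrictor pairs — does the scope hold? (a1,r1):fails  (a1,r2):fails  (a1,r3):fails  (a1,r6):fails  (a1,r7):fails  (a1,r8):fails  (a2,r1):fails  (a2,r3):fails  (a2,r4):fails  (a2,r5):fails  (a2,r6):fails  (a2,r8):fails  (a3,r1):fails  (a3,r2):fails  (a3,r4):fails  (a3,r5):fails  (a3,r6):fails  (a3,r7):fails
Scope holds for no restrictor pair, so the sentence is true.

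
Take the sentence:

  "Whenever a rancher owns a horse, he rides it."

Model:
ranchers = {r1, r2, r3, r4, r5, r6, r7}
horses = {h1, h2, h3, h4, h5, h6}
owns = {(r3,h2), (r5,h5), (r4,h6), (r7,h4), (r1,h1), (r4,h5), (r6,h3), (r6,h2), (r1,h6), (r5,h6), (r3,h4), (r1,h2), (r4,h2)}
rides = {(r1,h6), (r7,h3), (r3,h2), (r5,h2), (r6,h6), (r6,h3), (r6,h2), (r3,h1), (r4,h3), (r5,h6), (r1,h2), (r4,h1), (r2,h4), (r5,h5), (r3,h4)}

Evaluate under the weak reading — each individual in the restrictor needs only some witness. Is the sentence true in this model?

False

"it" takes "a horse" as antecedent — a donkey pronoun bound across the clause boundary.
Weak reading: every rancher r with some owns-horse has at least one owns-horse h such that rides(r,h).
Per rancher: r1:✓  r3:✓  r4:✗  r5:✓  r6:✓  r7:✗
r4 has no witness among its owns-horses.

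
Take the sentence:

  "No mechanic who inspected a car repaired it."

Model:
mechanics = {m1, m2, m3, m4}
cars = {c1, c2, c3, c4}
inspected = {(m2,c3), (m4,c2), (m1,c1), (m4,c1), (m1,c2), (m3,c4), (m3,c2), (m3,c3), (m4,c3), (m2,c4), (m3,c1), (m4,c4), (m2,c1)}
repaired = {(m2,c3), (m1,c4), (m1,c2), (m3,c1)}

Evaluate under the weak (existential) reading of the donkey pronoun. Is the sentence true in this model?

False

"it" takes "a car" as antecedent — a donkey pronoun bound across the clause boundary.
Truth condition: for no (m,c) with inspected(m,c) does repaired(m,c) hold.
Restrictor pairs — does the scope hold? (m1,c1):fails  (m1,c2):holds  (m2,c1):fails  (m2,c3):holds  (m2,c4):fails  (m3,c1):holds  (m3,c2):fails  (m3,c3):fails  (m3,c4):fails  (m4,c1):fails  (m4,c2):fails  (m4,c3):fails  (m4,c4):fails
Scope holds for 3 pair(s), so the sentence is false.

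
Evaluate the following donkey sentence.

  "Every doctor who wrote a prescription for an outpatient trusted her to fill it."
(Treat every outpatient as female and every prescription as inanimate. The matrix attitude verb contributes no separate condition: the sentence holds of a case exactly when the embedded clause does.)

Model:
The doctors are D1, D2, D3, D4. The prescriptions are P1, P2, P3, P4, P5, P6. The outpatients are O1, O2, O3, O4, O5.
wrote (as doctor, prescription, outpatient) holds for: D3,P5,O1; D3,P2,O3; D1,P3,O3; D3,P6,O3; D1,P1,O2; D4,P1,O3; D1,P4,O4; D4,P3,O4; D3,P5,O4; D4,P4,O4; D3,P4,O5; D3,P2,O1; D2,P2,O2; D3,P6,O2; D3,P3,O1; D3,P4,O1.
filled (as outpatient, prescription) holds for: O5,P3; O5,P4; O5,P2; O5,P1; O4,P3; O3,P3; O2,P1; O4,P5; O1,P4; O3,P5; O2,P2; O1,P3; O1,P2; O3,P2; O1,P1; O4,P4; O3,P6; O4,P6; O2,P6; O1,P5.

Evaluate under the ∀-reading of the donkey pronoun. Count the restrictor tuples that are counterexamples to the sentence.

1

"her" takes "an outpatient" as antecedent and "it" takes "a prescription"; both are donkey pronouns co-varying with the restrictor.
Strong reading: for every (d,p,o) with wrote(d,p,o), filled(o,p).
Restrictor triples: (D1,P1,O2)→filled(O2,P1) ✓  (D1,P3,O3)→filled(O3,P3) ✓  (D1,P4,O4)→filled(O4,P4) ✓  (D2,P2,O2)→filled(O2,P2) ✓  (D3,P2,O1)→filled(O1,P2) ✓  (D3,P2,O3)→filled(O3,P2) ✓  (D3,P3,O1)→filled(O1,P3) ✓  (D3,P4,O1)→filled(O1,P4) ✓  (D3,P4,O5)→filled(O5,P4) ✓  (D3,P5,O1)→filled(O1,P5) ✓  (D3,P5,O4)→filled(O4,P5) ✓  (D3,P6,O2)→filled(O2,P6) ✓  (D3,P6,O3)→filled(O3,P6) ✓  (D4,P1,O3)→filled(O3,P1) ✗  (D4,P3,O4)→filled(O4,P3) ✓  (D4,P4,O4)→filled(O4,P4) ✓
Counterexamples (restrictor triples failing the scope): 1.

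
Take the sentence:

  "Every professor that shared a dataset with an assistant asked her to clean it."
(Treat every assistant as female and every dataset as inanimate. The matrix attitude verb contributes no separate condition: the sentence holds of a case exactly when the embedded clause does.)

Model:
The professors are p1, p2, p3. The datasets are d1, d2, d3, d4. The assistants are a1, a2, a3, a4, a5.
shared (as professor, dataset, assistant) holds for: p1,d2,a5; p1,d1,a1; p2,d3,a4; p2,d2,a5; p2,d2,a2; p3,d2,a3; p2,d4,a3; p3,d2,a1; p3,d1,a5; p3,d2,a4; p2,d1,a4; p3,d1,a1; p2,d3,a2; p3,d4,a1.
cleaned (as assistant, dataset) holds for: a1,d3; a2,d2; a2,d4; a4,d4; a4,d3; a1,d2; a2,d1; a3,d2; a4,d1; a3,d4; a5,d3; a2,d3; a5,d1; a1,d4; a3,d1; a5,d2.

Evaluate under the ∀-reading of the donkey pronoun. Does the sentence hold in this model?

False

"her" takes "an assistant" as antecedent and "it" takes "a dataset"; both are donkey pronouns co-varying with the restrictor.
Strong reading: for every (p,d,a) with shared(p,d,a), cleaned(a,d).
Restrictor triples: (p1,d1,a1)→cleaned(a1,d1) ✗  (p1,d2,a5)→cleaned(a5,d2) ✓  (p2,d1,a4)→cleaned(a4,d1) ✓  (p2,d2,a2)→cleaned(a2,d2) ✓  (p2,d2,a5)→cleaned(a5,d2) ✓  (p2,d3,a2)→cleaned(a2,d3) ✓  (p2,d3,a4)→cleaned(a4,d3) ✓  (p2,d4,a3)→cleaned(a3,d4) ✓  (p3,d1,a1)→cleaned(a1,d1) ✗  (p3,d1,a5)→cleaned(a5,d1) ✓  (p3,d2,a1)→cleaned(a1,d2) ✓  (p3,d2,a3)→cleaned(a3,d2) ✓  (p3,d2,a4)→cleaned(a4,d2) ✗  (p3,d4,a1)→cleaned(a1,d4) ✓
Counterexample: (p1,d1,a1) — cleaned(a1,d1) does not hold.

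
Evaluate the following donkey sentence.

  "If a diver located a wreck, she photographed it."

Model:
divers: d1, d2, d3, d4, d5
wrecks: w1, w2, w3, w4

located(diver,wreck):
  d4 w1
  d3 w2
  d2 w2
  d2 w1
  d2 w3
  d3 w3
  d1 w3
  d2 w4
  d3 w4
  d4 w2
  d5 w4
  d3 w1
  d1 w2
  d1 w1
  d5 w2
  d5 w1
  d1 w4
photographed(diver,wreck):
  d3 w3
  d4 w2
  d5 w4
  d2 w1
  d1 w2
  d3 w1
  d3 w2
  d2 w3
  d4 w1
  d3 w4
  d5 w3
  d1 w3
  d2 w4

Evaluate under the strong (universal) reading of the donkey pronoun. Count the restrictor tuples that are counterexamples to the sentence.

"it" takes "a wreck" as antecedent — a donkey pronoun bound across the clause boundary.
Strong reading: for every (d,w) with located(d,w), photographed(d,w).
Restrictor pairs: (d1,w1) ✗  (d1,w2) ✓  (d1,w3) ✓  (d1,w4) ✗  (d2,w1) ✓  (d2,w2) ✗  (d2,w3) ✓  (d2,w4) ✓  (d3,w1) ✓  (d3,w2) ✓  (d3,w3) ✓  (d3,w4) ✓  (d4,w1) ✓  (d4,w2) ✓  (d5,w1) ✗  (d5,w2) ✗  (d5,w4) ✓
Counterexamples (restrictor pairs failing the scope): 5.

5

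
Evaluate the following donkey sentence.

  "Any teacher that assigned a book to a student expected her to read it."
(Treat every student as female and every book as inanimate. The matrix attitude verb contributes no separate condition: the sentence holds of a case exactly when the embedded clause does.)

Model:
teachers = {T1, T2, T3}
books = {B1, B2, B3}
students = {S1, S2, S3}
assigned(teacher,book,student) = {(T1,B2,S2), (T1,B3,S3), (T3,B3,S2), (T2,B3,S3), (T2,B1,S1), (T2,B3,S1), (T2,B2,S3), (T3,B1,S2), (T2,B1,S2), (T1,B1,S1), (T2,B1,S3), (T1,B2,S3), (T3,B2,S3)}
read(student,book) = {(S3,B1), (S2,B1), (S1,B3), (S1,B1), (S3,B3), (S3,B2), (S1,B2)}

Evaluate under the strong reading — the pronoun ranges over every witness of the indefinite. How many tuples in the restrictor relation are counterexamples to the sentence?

"her" takes "a student" as antecedent and "it" takes "a book"; both are donkey pronouns co-varying with the restrictor.
Strong reading: for every (t,b,s) with assigned(t,b,s), read(s,b).
Restrictor triples: (T1,B1,S1)→read(S1,B1) ✓  (T1,B2,S2)→read(S2,B2) ✗  (T1,B2,S3)→read(S3,B2) ✓  (T1,B3,S3)→read(S3,B3) ✓  (T2,B1,S1)→read(S1,B1) ✓  (T2,B1,S2)→read(S2,B1) ✓  (T2,B1,S3)→read(S3,B1) ✓  (T2,B2,S3)→read(S3,B2) ✓  (T2,B3,S1)→read(S1,B3) ✓  (T2,B3,S3)→read(S3,B3) ✓  (T3,B1,S2)→read(S2,B1) ✓  (T3,B2,S3)→read(S3,B2) ✓  (T3,B3,S2)→read(S2,B3) ✗
Counterexamples (restrictor triples failing the scope): 2.

2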